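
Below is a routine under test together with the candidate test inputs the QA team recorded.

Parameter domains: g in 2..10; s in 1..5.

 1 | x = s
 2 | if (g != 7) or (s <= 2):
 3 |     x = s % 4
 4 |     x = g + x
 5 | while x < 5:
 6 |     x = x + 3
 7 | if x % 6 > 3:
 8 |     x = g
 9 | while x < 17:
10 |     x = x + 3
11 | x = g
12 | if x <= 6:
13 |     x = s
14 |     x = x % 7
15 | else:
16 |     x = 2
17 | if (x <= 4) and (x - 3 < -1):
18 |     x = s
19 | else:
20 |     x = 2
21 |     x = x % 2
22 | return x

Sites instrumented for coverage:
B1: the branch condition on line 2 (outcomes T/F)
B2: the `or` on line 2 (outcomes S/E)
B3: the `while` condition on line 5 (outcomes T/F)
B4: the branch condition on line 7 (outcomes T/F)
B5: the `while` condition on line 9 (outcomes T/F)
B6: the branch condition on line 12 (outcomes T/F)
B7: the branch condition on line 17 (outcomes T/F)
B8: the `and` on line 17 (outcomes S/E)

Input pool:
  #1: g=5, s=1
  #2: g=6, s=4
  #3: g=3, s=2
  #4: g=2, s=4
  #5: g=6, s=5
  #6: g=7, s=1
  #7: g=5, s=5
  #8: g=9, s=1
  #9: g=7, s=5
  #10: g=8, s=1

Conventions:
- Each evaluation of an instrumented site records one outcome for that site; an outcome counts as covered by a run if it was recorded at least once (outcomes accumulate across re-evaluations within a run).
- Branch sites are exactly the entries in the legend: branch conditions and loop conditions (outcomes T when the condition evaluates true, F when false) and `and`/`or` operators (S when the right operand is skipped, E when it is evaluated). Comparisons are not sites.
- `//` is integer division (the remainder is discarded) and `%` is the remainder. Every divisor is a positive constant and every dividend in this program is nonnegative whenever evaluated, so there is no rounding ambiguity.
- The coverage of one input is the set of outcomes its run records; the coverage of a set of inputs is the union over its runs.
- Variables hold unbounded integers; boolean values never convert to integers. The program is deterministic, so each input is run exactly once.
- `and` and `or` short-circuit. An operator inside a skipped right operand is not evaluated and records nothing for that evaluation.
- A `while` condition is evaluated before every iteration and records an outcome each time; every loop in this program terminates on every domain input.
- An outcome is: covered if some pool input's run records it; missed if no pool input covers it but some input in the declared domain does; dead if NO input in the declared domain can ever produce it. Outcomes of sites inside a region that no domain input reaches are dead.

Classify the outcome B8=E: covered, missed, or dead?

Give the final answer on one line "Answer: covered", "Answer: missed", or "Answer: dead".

B8=E is recorded by pool input(s) 1, 2, 3, 4, 6, 8, 9, 10 -> covered

Answer: covered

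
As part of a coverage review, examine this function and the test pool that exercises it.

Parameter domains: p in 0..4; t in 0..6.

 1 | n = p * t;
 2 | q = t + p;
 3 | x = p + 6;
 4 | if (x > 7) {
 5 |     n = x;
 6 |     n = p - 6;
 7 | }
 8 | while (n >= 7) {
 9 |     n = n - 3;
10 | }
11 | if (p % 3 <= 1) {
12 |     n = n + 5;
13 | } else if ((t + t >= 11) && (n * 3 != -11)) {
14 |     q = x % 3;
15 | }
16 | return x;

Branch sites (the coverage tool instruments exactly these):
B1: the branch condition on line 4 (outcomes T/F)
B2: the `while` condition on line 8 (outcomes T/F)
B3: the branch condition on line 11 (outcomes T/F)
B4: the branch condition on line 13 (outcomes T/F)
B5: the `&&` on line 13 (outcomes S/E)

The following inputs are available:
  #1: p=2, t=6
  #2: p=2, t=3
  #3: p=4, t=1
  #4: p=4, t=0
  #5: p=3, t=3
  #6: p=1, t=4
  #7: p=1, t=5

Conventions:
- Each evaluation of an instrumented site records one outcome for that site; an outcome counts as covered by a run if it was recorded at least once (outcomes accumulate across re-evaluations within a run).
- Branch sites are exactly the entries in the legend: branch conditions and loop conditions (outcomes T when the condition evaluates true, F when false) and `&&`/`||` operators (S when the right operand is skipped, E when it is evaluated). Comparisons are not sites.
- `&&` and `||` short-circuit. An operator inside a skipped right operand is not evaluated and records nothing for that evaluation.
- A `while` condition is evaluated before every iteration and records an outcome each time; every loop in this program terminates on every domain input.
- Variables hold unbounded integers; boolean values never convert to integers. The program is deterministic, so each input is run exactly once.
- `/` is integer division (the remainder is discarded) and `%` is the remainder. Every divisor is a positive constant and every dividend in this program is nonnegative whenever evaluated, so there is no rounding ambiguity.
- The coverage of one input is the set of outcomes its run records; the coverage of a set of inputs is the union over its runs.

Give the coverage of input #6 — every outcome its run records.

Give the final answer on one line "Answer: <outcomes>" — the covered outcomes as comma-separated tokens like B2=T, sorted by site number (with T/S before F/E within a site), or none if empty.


Running input #6 (p=1, t=4), event by event:
  B1->F, B2->F, B3->T
deduplicating events, the covered set is: B1=F, B2=F, B3=T
Answer: B1=F, B2=F, B3=T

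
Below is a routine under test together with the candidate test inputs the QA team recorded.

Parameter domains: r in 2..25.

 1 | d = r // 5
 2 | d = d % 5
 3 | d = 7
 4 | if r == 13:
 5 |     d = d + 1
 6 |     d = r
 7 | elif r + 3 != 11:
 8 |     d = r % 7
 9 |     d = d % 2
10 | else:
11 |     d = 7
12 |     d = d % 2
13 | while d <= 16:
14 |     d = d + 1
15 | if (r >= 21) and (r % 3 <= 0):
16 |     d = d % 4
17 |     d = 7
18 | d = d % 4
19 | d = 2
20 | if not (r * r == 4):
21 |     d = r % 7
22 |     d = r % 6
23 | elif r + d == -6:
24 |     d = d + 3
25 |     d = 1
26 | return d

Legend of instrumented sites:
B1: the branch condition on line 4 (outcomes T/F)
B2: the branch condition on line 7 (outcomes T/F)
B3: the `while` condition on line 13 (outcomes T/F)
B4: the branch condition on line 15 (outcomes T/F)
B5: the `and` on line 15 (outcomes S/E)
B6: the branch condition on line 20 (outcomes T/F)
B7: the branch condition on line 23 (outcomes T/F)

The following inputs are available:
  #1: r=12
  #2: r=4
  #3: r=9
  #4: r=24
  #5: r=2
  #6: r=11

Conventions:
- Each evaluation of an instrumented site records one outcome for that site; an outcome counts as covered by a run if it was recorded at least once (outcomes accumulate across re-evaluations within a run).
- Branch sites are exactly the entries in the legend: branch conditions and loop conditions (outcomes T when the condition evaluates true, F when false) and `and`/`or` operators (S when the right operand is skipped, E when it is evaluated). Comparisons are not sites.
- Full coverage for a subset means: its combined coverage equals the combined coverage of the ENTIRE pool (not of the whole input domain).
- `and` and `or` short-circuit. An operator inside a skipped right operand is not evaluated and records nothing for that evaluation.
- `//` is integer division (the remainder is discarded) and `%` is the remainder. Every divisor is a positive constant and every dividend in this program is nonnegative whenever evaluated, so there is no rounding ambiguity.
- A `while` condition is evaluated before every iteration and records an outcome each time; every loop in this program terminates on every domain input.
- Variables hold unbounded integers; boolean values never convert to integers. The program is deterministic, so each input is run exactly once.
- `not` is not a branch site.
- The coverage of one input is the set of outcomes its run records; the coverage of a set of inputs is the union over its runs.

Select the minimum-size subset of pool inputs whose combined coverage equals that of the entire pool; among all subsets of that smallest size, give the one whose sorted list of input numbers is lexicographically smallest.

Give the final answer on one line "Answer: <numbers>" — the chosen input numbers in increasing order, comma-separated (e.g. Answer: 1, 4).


input #1, r=12: outcomes B1=F, B2=T, B3=T, B3=F, B4=F, B5=S, B6=T
input #2, r=4: outcomes B1=F, B2=T, B3=T, B3=F, B4=F, B5=S, B6=T
input #3, r=9: outcomes B1=F, B2=T, B3=T, B3=F, B4=F, B5=S, B6=T
input #4, r=24: outcomes B1=F, B2=T, B3=T, B3=F, B4=T, B5=E, B6=T
input #5, r=2: outcomes B1=F, B2=T, B3=T, B3=F, B4=F, B5=S, B6=F, B7=F
input #6, r=11: outcomes B1=F, B2=T, B3=T, B3=F, B4=F, B5=S, B6=T
together the pool reaches 11 outcomes: B1=F, B2=T, B3=T, B3=F, B4=T, B4=F, B5=S, B5=E, B6=T, B6=F, B7=F
checked all size-1 subsets: none covers 11 outcomes (max 8/11)
size 2: inputs {4, 5} cover all 11 outcomes, and no lexicographically smaller subset of this size does
Answer: 4, 5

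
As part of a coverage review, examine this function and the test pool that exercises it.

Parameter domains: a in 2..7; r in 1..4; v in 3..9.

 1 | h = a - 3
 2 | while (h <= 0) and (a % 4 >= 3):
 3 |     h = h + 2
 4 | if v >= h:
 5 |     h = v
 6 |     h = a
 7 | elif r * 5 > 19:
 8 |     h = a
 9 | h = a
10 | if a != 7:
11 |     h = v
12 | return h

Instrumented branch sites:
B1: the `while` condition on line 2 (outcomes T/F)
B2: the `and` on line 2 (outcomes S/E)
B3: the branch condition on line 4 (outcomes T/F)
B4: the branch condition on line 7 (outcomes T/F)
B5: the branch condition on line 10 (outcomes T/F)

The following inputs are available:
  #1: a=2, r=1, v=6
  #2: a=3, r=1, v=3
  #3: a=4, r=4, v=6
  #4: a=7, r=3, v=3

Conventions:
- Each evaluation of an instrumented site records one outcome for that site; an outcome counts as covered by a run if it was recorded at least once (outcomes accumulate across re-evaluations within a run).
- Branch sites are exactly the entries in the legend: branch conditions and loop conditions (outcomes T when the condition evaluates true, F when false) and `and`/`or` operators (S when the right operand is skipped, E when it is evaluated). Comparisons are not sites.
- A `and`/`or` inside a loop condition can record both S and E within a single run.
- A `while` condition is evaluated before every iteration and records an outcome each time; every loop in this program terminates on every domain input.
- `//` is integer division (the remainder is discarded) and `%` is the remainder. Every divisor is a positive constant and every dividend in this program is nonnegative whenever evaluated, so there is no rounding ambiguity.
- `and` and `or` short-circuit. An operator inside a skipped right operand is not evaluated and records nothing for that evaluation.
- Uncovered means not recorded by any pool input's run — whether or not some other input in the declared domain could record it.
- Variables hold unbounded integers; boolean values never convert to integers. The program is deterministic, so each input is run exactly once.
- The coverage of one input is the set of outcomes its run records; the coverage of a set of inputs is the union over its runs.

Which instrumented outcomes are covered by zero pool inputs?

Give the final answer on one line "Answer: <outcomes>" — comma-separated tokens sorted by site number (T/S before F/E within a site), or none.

run #1 (a=2, r=1, v=6) runs B2->E, B1->F, B3->T, B5->T; records B1=F, B2=E, B3=T, B5=T
run #2 (a=3, r=1, v=3) runs B2->E, B1->T, B2->S, B1->F, B3->T, B5->T; records B1=T, B1=F, B2=S, B2=E, B3=T, B5=T
run #3 (a=4, r=4, v=6) runs B2->S, B1->F, B3->T, B5->T; records B1=F, B2=S, B3=T, B5=T
run #4 (a=7, r=3, v=3) runs B2->S, B1->F, B3->F, B4->F, B5->F; records B1=F, B2=S, B3=F, B4=F, B5=F
union over the pool: B1=T, B1=F, B2=S, B2=E, B3=T, B3=F, B4=F, B5=T, B5=F
uncovered (1 of 10): B4=T

Answer: B4=T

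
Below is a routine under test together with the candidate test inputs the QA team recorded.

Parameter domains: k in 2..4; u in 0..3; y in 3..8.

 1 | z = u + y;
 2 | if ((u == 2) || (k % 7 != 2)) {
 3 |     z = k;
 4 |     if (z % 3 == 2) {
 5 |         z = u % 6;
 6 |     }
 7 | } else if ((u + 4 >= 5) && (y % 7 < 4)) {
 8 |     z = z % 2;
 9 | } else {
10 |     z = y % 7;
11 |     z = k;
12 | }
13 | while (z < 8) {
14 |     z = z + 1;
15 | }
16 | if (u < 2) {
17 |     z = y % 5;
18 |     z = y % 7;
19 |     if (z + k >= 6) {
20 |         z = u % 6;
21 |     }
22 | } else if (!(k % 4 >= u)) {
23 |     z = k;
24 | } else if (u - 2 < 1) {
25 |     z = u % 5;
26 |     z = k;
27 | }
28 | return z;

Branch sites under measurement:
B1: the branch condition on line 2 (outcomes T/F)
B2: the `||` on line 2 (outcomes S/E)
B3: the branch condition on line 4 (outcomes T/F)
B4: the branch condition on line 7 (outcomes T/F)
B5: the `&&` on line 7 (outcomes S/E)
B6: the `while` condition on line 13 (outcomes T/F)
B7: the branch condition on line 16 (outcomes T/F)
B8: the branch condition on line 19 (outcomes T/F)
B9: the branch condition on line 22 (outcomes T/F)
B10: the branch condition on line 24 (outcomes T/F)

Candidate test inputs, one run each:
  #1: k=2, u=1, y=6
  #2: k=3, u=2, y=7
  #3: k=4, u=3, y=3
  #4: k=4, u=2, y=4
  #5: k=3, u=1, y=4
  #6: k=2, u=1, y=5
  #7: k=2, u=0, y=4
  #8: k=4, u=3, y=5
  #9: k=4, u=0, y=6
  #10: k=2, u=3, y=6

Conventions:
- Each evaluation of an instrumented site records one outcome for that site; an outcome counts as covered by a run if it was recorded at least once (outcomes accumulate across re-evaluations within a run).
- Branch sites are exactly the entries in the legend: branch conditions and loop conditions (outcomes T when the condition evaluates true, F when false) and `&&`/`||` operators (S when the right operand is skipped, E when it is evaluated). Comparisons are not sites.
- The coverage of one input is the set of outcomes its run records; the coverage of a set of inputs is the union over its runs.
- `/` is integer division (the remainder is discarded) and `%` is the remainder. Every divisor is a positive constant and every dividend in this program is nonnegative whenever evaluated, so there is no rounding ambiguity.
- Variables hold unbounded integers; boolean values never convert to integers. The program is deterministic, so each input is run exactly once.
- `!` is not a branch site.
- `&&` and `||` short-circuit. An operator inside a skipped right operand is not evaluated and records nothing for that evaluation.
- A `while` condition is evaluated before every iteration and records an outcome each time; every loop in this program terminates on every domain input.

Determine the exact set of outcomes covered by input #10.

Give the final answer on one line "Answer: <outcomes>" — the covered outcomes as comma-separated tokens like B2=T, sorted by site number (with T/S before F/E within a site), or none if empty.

Running input #10 (k=2, u=3, y=6), event by event:
  B2->E, B1->F, B5->E, B4->F, B6->T, B6->T, B6->T, B6->T, B6->T, B6->T
  B6->F, B7->F, B9->T
deduplicating events, the covered set is: B1=F, B2=E, B4=F, B5=E, B6=T, B6=F, B7=F, B9=T

Answer: B1=F, B2=E, B4=F, B5=E, B6=T, B6=F, B7=F, B9=T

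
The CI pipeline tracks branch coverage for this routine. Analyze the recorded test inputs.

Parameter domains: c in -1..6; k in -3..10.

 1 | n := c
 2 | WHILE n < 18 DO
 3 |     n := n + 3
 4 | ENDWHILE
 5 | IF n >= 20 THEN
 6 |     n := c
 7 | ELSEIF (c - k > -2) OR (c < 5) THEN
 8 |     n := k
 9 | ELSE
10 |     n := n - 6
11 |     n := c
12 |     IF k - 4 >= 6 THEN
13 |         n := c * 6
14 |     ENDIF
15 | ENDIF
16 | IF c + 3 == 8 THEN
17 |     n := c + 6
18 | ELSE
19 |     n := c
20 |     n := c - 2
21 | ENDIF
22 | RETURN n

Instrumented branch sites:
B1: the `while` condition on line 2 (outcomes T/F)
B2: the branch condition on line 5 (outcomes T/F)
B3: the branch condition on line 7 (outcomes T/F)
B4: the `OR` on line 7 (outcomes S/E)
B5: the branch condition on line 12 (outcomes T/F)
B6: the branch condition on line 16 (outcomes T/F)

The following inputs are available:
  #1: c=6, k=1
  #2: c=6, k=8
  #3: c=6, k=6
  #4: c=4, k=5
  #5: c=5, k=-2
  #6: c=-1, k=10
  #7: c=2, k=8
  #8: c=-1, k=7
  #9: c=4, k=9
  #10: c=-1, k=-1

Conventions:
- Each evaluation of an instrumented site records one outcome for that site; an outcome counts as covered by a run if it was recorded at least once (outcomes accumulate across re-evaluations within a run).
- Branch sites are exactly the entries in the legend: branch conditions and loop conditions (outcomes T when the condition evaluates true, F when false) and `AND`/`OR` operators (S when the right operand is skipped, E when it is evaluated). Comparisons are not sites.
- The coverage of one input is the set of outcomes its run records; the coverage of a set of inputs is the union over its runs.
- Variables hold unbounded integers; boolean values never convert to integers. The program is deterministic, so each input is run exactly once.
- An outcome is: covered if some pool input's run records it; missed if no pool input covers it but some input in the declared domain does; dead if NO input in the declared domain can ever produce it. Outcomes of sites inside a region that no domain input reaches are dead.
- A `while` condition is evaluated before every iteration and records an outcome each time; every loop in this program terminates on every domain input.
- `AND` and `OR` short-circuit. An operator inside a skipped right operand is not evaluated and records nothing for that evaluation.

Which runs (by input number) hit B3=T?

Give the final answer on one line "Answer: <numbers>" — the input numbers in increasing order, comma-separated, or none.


input #1 (c=6, k=1): records B3=T
input #2 (c=6, k=8): does not record B3=T
input #3 (c=6, k=6): records B3=T
input #4 (c=4, k=5): records B3=T
input #5 (c=5, k=-2): does not record B3=T
input #6 (c=-1, k=10): does not record B3=T
input #7 (c=2, k=8): does not record B3=T
input #8 (c=-1, k=7): does not record B3=T
input #9 (c=4, k=9): records B3=T
input #10 (c=-1, k=-1): does not record B3=T
Answer: 1, 3, 4, 9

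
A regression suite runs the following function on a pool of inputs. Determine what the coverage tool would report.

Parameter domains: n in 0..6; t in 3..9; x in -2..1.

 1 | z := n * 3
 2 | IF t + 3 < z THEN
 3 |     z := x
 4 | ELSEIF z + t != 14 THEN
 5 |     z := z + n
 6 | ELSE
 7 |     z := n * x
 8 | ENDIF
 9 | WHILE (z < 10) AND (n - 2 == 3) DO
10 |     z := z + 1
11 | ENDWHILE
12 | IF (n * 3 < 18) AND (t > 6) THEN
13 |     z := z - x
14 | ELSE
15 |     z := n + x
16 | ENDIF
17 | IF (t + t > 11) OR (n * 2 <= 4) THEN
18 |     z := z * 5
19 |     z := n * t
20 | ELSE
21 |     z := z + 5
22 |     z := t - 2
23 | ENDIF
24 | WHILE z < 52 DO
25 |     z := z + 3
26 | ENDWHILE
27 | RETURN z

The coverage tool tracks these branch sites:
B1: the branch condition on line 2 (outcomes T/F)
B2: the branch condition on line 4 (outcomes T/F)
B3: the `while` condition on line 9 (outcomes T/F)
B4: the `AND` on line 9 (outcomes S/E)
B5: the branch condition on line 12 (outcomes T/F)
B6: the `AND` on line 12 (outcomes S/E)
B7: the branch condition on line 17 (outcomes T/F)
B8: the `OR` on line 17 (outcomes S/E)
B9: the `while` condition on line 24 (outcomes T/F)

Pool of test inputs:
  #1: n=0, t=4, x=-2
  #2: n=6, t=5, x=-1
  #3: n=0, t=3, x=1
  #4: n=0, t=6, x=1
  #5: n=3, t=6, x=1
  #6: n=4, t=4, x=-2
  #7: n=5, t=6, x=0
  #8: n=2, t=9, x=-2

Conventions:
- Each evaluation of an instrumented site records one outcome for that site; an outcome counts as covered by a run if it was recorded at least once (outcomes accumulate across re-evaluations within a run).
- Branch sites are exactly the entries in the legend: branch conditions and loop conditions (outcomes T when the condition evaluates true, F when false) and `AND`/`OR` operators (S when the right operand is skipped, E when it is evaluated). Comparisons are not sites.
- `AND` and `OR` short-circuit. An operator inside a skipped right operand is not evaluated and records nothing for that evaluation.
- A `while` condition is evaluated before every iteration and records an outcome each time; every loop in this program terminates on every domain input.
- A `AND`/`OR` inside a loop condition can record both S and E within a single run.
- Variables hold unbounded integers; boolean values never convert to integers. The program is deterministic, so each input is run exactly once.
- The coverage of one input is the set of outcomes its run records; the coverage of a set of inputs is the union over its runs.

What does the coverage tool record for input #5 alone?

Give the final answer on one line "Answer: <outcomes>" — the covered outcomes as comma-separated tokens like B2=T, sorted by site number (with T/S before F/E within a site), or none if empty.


Tracing the run of input #5 (n=3, t=6, x=1):
  B1->F, B2->T, B4->S, B3->F, B6->E, B5->F, B8->S, B7->T, B9->T, B9->T
  B9->T, B9->T, B9->T, B9->T, B9->T, B9->T, B9->T, B9->T, B9->T, B9->T
  B9->F
as a set, this run covers: B1=F, B2=T, B3=F, B4=S, B5=F, B6=E, B7=T, B8=S, B9=T, B9=F
Answer: B1=F, B2=T, B3=F, B4=S, B5=F, B6=E, B7=T, B8=S, B9=T, B9=F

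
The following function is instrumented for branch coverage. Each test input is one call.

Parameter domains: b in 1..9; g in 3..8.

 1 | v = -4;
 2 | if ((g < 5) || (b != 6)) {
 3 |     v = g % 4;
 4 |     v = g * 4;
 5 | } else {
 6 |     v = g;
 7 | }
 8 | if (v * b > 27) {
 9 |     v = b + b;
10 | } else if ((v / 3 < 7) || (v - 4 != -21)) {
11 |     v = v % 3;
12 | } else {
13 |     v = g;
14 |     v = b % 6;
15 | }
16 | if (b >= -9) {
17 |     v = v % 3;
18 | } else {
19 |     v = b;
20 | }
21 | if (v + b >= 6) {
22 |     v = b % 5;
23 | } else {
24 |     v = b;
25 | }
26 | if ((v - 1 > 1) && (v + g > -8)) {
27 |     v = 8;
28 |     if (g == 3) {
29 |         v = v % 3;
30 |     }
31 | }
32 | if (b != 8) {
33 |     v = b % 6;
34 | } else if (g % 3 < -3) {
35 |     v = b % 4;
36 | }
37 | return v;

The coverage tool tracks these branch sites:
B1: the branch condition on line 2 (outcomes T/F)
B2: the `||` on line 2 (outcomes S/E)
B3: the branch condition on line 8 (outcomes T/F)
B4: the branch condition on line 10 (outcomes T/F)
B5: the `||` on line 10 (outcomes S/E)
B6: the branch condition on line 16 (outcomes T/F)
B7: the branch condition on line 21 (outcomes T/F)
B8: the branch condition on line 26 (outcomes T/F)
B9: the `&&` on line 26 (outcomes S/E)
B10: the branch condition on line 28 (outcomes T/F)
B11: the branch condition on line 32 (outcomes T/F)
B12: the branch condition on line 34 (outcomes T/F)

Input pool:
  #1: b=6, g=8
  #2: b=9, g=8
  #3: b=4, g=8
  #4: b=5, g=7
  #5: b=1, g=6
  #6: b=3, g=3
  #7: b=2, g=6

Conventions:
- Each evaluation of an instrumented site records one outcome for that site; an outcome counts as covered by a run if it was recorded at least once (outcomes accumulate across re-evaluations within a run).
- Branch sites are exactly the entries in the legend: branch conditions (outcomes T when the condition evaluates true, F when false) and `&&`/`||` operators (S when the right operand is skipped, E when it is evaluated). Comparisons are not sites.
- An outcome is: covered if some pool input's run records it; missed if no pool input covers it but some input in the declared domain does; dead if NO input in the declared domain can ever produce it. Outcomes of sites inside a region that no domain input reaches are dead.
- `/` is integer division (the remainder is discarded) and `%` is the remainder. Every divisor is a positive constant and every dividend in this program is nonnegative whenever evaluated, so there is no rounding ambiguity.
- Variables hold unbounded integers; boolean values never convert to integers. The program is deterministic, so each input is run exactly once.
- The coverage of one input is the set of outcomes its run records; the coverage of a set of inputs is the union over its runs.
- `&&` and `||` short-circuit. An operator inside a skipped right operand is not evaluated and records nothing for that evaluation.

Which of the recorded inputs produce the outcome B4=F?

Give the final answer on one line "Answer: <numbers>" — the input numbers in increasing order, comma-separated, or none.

input #1 (b=6, g=8): never hits B4=F
input #2 (b=9, g=8): never hits B4=F
input #3 (b=4, g=8): never hits B4=F
input #4 (b=5, g=7): never hits B4=F
input #5 (b=1, g=6): never hits B4=F
input #6 (b=3, g=3): never hits B4=F
input #7 (b=2, g=6): never hits B4=F

Answer: none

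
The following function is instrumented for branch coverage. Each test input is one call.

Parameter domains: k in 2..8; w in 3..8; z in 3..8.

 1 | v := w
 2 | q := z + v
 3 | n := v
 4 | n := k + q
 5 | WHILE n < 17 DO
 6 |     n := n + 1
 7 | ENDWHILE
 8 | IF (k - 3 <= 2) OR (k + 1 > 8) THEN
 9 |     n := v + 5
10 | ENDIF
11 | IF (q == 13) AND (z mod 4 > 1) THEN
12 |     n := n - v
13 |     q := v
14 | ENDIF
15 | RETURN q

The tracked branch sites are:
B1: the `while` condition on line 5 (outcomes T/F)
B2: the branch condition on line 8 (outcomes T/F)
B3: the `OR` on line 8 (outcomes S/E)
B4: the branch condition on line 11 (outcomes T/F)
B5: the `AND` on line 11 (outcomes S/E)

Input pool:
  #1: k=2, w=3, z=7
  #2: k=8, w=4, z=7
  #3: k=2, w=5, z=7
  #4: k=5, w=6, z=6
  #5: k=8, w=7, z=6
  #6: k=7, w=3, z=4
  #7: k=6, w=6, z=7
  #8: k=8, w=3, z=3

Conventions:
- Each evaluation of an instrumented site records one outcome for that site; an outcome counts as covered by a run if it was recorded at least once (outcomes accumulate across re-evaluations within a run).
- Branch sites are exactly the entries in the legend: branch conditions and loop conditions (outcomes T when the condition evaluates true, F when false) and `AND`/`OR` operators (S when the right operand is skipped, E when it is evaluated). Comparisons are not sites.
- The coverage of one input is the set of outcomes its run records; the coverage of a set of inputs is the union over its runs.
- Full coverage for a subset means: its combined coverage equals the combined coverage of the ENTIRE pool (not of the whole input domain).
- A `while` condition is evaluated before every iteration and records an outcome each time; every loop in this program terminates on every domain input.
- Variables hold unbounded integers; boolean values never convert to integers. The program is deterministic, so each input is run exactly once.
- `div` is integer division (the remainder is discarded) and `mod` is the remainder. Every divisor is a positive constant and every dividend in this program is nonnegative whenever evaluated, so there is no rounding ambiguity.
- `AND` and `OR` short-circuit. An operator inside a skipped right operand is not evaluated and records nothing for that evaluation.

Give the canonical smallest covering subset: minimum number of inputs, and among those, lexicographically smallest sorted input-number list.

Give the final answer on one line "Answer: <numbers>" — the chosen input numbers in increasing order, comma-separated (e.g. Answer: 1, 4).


run #1 (k=2, w=3, z=7) runs B1->T, B1->T, B1->T, B1->T, B1->T, B1->F, B3->S, B2->T, B5->S, B4->F; records B1=T, B1=F, B2=T, B3=S, B4=F, B5=S
run #2 (k=8, w=4, z=7) runs B1->F, B3->E, B2->T, B5->S, B4->F; records B1=F, B2=T, B3=E, B4=F, B5=S
run #3 (k=2, w=5, z=7) runs B1->T, B1->T, B1->T, B1->F, B3->S, B2->T, B5->S, B4->F; records B1=T, B1=F, B2=T, B3=S, B4=F, B5=S
run #4 (k=5, w=6, z=6) runs B1->F, B3->S, B2->T, B5->S, B4->F; records B1=F, B2=T, B3=S, B4=F, B5=S
run #5 (k=8, w=7, z=6) runs B1->F, B3->E, B2->T, B5->E, B4->T; records B1=F, B2=T, B3=E, B4=T, B5=E
run #6 (k=7, w=3, z=4) runs B1->T, B1->T, B1->T, B1->F, B3->E, B2->F, B5->S, B4->F; records B1=T, B1=F, B2=F, B3=E, B4=F, B5=S
run #7 (k=6, w=6, z=7) runs B1->F, B3->E, B2->F, B5->E, B4->T; records B1=F, B2=F, B3=E, B4=T, B5=E
run #8 (k=8, w=3, z=3) runs B1->T, B1->T, B1->T, B1->F, B3->E, B2->T, B5->S, B4->F; records B1=T, B1=F, B2=T, B3=E, B4=F, B5=S
together the pool reaches 10 outcomes: B1=T, B1=F, B2=T, B2=F, B3=S, B3=E, B4=T, B4=F, B5=S, B5=E
every size-1 subset falls short of the 10 outcomes (best: 6/10)
size 2: inputs {1, 7} cover all 10 outcomes, and no lexicographically smaller subset of this size does
Answer: 1, 7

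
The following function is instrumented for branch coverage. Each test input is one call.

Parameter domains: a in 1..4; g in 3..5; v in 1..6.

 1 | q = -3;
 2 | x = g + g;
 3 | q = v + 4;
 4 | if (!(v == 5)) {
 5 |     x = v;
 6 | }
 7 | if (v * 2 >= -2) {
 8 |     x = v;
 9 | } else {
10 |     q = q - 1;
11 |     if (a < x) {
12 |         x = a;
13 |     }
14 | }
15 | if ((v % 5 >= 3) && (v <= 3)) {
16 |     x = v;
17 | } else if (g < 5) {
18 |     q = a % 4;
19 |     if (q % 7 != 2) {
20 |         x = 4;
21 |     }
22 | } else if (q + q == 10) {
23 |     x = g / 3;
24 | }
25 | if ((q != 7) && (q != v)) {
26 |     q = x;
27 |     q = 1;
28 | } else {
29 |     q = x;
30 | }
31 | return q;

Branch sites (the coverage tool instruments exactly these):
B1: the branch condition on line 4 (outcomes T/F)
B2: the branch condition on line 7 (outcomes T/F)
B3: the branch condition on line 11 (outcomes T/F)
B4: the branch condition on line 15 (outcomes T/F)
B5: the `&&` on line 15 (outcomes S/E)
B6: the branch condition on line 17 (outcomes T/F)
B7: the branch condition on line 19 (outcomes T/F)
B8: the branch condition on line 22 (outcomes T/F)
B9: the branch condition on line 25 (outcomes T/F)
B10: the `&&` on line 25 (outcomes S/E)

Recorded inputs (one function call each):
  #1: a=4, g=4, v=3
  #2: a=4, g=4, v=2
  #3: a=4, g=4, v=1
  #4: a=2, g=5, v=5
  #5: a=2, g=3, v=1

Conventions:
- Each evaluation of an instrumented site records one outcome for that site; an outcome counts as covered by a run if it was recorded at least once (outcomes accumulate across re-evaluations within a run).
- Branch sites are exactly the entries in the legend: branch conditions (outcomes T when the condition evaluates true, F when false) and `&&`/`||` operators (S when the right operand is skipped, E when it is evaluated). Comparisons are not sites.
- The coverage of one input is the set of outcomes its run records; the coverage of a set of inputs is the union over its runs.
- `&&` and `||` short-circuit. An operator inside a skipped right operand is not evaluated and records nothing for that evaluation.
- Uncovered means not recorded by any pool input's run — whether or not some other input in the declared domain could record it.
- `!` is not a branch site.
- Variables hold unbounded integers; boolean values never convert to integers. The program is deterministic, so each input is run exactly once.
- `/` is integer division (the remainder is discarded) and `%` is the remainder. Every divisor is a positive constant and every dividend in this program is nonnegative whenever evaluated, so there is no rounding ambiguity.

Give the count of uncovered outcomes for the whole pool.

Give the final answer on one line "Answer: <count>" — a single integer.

test 1 (a=4, g=4, v=3) fires B1->T, B2->T, B5->E, B4->T, B10->S, B9->F; hits B1=T, B2=T, B4=T, B5=E, B9=F, B10=S
test 2 (a=4, g=4, v=2) fires B1->T, B2->T, B5->S, B4->F, B6->T, B7->T, B10->E, B9->T; hits B1=T, B2=T, B4=F, B5=S, B6=T, B7=T, B9=T, B10=E
test 3 (a=4, g=4, v=1) fires B1->T, B2->T, B5->S, B4->F, B6->T, B7->T, B10->E, B9->T; hits B1=T, B2=T, B4=F, B5=S, B6=T, B7=T, B9=T, B10=E
test 4 (a=2, g=5, v=5) fires B1->F, B2->T, B5->S, B4->F, B6->F, B8->F, B10->E, B9->T; hits B1=F, B2=T, B4=F, B5=S, B6=F, B8=F, B9=T, B10=E
test 5 (a=2, g=3, v=1) fires B1->T, B2->T, B5->S, B4->F, B6->T, B7->F, B10->E, B9->T; hits B1=T, B2=T, B4=F, B5=S, B6=T, B7=F, B9=T, B10=E
union over the pool: B1=T, B1=F, B2=T, B4=T, B4=F, B5=S, B5=E, B6=T, B6=F, B7=T, B7=F, B8=F, B9=T, B9=F, B10=S, B10=E
uncovered (4 of 20): B2=F, B3=T, B3=F, B8=T

Answer: 4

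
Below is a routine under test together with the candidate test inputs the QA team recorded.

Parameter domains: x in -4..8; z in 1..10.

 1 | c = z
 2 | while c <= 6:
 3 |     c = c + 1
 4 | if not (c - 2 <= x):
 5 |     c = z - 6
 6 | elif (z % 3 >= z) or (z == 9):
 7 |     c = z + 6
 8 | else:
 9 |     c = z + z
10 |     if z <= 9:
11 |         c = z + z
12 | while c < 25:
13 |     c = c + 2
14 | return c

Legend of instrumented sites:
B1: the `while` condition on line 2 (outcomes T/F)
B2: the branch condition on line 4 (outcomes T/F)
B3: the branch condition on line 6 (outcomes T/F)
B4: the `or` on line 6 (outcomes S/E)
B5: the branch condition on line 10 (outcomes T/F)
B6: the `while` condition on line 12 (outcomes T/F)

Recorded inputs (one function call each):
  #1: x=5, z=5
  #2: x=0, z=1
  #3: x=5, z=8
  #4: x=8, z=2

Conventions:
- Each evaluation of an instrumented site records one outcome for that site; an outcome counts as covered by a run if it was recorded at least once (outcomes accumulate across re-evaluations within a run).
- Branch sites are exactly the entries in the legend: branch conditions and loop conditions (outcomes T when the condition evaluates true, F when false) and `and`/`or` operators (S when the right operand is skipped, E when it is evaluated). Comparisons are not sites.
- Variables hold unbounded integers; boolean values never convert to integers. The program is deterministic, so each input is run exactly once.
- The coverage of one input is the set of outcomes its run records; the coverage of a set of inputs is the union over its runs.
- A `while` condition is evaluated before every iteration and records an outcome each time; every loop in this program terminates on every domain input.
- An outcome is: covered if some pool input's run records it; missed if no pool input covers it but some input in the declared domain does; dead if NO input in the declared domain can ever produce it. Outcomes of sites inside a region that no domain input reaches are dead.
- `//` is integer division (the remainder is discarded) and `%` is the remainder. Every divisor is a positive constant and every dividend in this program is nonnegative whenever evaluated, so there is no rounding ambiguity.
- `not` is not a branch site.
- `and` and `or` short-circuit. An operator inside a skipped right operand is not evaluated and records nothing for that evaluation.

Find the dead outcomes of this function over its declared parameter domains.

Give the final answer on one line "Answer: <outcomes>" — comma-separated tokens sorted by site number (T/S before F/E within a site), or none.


checking every outcome against all 130 domain inputs:
  reachable outcomes have witnesses, e.g. B1=T (e.g. x=-4, z=1), B1=F (e.g. x=-4, z=1), B2=T (e.g. x=-4, z=1), B2=F (e.g. x=5, z=1)
Answer: none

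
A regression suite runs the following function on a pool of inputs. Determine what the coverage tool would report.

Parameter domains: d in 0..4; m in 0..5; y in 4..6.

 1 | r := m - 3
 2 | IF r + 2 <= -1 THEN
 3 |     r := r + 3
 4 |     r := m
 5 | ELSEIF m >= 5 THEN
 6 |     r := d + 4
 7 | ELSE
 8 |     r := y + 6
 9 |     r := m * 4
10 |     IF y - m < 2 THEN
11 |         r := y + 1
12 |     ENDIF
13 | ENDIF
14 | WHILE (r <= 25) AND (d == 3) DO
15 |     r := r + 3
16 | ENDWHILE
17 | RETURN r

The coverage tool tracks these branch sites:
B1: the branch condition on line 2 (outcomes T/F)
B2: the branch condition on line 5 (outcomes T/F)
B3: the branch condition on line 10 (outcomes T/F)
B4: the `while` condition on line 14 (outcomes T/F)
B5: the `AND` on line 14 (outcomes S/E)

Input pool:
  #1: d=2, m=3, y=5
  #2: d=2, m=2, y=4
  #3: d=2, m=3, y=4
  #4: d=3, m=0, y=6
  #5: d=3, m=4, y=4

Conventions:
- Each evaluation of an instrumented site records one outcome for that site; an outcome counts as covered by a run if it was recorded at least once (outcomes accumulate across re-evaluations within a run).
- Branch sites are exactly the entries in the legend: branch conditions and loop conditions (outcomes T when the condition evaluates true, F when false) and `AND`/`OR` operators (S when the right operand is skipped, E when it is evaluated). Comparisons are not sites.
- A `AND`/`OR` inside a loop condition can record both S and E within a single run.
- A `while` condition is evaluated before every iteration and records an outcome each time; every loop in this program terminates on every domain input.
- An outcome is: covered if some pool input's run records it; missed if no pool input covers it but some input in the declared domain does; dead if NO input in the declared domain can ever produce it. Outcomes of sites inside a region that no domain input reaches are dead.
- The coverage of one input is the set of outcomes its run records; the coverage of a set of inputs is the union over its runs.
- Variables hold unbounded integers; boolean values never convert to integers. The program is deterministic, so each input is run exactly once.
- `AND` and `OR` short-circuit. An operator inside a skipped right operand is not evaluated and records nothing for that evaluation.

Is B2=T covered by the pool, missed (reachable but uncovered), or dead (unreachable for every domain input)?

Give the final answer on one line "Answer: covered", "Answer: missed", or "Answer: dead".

no pool input records B2=T
but domain input (d=0, m=5, y=4) does record it -> reachable, so missed

Answer: missed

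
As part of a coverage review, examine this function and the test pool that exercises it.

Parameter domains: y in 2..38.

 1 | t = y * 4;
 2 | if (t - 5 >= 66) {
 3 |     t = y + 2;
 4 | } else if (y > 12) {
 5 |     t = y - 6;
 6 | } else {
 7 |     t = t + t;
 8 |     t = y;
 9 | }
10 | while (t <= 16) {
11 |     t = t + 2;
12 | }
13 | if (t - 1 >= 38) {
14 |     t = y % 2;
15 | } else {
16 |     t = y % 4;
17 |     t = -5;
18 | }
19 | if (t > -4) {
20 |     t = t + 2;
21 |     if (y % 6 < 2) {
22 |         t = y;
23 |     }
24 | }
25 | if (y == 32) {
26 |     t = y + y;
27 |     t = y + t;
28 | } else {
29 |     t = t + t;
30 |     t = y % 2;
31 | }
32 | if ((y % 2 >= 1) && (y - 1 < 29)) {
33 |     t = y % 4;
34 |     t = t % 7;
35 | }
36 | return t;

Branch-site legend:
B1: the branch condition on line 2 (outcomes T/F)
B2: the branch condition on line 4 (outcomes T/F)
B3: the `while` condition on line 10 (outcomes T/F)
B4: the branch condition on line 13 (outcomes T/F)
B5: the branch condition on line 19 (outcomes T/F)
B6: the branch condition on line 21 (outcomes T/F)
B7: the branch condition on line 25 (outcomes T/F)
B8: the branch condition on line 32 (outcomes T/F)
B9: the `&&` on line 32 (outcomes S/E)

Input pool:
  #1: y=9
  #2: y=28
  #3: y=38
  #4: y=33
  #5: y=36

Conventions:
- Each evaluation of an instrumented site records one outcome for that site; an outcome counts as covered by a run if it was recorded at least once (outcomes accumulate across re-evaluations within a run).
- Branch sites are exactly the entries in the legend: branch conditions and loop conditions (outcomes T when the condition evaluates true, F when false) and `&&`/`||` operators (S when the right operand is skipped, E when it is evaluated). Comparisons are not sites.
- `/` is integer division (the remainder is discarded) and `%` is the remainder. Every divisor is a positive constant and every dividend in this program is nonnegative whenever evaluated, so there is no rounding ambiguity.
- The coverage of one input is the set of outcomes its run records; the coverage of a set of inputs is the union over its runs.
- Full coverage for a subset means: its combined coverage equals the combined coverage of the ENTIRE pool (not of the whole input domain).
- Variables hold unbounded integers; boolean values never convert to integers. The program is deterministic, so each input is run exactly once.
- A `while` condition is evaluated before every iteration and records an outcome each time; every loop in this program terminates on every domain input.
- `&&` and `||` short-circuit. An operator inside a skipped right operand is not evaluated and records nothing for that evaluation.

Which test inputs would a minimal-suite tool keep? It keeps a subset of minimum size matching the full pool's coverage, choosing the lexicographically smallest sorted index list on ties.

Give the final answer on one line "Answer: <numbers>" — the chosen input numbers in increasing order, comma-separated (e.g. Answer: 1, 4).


input #1 (y=9): events B1->F, B2->F, B3->T, B3->T, B3->T, B3->T, B3->F, B4->F, B5->F, B7->F, B9->E, B8->T; covers B1=F, B2=F, B3=T, B3=F, B4=F, B5=F, B7=F, B8=T, B9=E
input #2 (y=28): events B1->T, B3->F, B4->F, B5->F, B7->F, B9->S, B8->F; covers B1=T, B3=F, B4=F, B5=F, B7=F, B8=F, B9=S
input #3 (y=38): events B1->T, B3->F, B4->T, B5->T, B6->F, B7->F, B9->S, B8->F; covers B1=T, B3=F, B4=T, B5=T, B6=F, B7=F, B8=F, B9=S
input #4 (y=33): events B1->T, B3->F, B4->F, B5->F, B7->F, B9->E, B8->F; covers B1=T, B3=F, B4=F, B5=F, B7=F, B8=F, B9=E
input #5 (y=36): events B1->T, B3->F, B4->F, B5->F, B7->F, B9->S, B8->F; covers B1=T, B3=F, B4=F, B5=F, B7=F, B8=F, B9=S
union over all inputs: B1=T, B1=F, B2=F, B3=T, B3=F, B4=T, B4=F, B5=T, B5=F, B6=F, B7=F, B8=T, B8=F, B9=S, B9=E (15 outcomes)
size 1 is not enough: best union over all size-1 subsets is 9/15
inputs {1, 3} (size 2) cover everything; no size-2 subset with a lexicographically smaller index list covers all 15
Answer: 1, 3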